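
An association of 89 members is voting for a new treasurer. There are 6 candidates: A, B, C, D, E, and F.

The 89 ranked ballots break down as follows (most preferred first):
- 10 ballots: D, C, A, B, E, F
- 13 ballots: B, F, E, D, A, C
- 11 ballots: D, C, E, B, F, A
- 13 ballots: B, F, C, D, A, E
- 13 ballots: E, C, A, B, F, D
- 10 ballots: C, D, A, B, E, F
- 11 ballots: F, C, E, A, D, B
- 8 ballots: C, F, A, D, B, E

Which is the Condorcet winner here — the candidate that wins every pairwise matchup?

C vs A: 76–13
C vs B: 63–26
C vs D: 55–34
C vs E: 63–26
C vs F: 52–37
C beats every other candidate.

C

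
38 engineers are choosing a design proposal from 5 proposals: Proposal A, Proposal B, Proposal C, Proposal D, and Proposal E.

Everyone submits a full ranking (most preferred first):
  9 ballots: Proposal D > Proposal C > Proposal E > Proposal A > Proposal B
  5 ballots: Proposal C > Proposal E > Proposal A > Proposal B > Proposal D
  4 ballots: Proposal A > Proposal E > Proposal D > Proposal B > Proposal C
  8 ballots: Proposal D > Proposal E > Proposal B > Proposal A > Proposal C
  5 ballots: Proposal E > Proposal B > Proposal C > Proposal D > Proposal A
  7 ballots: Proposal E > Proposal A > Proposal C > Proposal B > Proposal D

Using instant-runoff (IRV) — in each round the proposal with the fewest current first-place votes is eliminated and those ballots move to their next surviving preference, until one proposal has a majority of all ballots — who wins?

Proposal E

Round 1: Proposal A 4, Proposal B 0, Proposal C 5, Proposal D 17, Proposal E 12. Proposal B eliminated.
Round 2: Proposal A 4, Proposal C 5, Proposal D 17, Proposal E 12. Proposal A eliminated.
Round 3: Proposal C 5, Proposal D 17, Proposal E 16. Proposal C eliminated.
Round 4: Proposal D 17, Proposal E 21. Proposal E has a majority (≥20).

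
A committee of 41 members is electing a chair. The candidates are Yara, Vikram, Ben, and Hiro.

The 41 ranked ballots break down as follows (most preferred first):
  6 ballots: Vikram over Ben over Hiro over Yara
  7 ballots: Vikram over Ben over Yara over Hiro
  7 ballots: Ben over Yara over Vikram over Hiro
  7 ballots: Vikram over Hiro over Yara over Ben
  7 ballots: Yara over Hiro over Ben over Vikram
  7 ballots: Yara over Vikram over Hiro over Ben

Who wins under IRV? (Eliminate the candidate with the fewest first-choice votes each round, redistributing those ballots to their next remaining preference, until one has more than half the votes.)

Round 1: Yara 14, Vikram 20, Ben 7, Hiro 0. Hiro eliminated.
Round 2: Yara 14, Vikram 20, Ben 7. Ben eliminated.
Round 3: Yara 21, Vikram 20. Yara has a majority (≥21).

Yara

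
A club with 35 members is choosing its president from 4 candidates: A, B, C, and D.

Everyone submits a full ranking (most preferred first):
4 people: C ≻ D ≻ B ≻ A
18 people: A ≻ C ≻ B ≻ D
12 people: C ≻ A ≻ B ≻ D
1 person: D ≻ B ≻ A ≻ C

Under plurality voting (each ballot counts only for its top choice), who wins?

First-place votes: A 18, B 0, C 16, D 1.

A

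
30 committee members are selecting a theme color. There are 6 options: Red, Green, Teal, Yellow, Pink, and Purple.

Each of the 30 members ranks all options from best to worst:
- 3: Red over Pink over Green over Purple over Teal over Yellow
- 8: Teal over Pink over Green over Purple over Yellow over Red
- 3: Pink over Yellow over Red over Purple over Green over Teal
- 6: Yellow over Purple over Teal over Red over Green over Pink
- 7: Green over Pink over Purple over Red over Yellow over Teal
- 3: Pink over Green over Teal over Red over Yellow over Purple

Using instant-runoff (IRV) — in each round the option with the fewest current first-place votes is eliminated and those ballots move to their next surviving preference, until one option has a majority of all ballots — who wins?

Pink

Round 1: Red 3, Green 7, Teal 8, Yellow 6, Pink 6, Purple 0. Purple eliminated.
Round 2: Red 3, Green 7, Teal 8, Yellow 6, Pink 6. Red eliminated.
Round 3: Green 7, Teal 8, Yellow 6, Pink 9. Yellow eliminated.
Round 4: Green 7, Teal 14, Pink 9. Green eliminated.
Round 5: Teal 14, Pink 16. Pink has a majority (≥16).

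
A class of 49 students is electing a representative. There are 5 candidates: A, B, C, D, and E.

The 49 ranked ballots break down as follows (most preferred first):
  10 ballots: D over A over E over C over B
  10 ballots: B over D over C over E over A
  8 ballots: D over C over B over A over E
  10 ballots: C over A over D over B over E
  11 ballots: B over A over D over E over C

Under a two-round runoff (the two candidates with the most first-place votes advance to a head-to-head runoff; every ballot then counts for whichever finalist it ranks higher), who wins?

Round 1 first-place votes: A 0, B 21, C 10, D 18, E 0. B and D advance.
Runoff: B is ranked above D on 21 ballots, D above B on 28.

D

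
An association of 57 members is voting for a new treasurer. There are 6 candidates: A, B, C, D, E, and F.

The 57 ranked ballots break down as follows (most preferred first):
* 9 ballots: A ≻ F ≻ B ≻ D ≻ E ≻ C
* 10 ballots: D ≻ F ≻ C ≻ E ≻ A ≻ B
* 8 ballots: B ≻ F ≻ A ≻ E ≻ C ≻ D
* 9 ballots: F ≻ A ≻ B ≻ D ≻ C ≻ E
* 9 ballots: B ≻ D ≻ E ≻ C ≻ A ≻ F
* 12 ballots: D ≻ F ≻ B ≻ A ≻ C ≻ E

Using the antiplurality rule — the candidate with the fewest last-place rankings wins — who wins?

Last-place votes: A 0, B 10, C 9, D 8, E 21, F 9.

A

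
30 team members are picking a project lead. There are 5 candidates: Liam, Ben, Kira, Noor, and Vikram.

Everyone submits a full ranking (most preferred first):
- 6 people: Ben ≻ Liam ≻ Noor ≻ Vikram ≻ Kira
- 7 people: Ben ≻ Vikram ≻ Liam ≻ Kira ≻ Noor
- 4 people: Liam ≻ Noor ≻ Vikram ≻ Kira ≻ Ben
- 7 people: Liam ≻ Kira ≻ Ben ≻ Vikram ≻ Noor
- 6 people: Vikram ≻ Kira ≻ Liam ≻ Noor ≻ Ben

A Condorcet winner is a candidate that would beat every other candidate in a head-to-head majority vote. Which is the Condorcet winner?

Liam

Liam vs Ben: 17–13
Liam vs Kira: 24–6
Liam vs Noor: 30–0
Liam vs Vikram: 17–13
Liam beats every other candidate.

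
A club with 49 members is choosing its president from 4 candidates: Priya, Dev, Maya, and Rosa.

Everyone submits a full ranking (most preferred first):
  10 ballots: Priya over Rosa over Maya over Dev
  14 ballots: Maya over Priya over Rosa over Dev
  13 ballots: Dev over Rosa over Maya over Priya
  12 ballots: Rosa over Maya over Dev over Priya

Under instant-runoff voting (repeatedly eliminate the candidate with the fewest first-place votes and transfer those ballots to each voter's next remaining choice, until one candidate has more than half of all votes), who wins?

Round 1: Priya 10, Dev 13, Maya 14, Rosa 12. Priya eliminated.
Round 2: Dev 13, Maya 14, Rosa 22. Dev eliminated.
Round 3: Maya 14, Rosa 35. Rosa has a majority (≥25).

Rosa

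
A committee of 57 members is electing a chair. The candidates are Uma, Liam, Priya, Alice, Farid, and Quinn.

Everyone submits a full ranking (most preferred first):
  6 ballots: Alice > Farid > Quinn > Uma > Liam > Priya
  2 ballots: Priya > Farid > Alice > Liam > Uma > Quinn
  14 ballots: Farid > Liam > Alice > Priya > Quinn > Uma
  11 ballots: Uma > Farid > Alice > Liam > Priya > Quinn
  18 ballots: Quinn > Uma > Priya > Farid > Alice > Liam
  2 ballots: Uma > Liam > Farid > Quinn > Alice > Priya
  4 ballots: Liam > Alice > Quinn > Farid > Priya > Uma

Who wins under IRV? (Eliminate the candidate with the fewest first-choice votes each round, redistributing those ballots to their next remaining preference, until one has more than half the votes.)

Farid

Round 1: Uma 13, Liam 4, Priya 2, Alice 6, Farid 14, Quinn 18. Priya eliminated.
Round 2: Uma 13, Liam 4, Alice 6, Farid 16, Quinn 18. Liam eliminated.
Round 3: Uma 13, Alice 10, Farid 16, Quinn 18. Alice eliminated.
Round 4: Uma 13, Farid 22, Quinn 22. Uma eliminated.
Round 5: Farid 35, Quinn 22. Farid has a majority (≥29).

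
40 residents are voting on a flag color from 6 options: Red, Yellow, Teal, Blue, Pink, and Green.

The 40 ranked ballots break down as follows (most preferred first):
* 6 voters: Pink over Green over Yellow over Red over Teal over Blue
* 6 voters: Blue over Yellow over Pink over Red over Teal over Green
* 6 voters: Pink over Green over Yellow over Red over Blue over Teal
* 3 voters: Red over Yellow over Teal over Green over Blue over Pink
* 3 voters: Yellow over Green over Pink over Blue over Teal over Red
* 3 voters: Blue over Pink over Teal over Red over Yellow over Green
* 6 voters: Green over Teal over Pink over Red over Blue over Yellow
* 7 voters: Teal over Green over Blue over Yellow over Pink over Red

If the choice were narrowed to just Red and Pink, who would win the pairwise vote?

Pink

Red is ranked above Pink on 3 ballots; Pink above Red on 37.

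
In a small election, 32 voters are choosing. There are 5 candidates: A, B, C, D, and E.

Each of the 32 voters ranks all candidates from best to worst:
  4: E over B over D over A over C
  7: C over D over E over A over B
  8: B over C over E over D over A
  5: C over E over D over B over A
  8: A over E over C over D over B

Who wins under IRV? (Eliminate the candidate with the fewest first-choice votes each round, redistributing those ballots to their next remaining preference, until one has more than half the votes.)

Round 1: A 8, B 8, C 12, D 0, E 4. D eliminated.
Round 2: A 8, B 8, C 12, E 4. E eliminated.
Round 3: A 8, B 12, C 12. A eliminated.
Round 4: B 12, C 20. C has a majority (≥17).

C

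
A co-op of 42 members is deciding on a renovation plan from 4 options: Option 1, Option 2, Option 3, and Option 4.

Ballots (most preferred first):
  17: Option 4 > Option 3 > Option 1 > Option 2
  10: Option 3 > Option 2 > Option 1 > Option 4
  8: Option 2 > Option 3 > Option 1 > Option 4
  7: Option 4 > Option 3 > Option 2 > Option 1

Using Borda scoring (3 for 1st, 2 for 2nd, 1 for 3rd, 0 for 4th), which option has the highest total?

Option 3

Option 1: 17×1 + 10×1 + 8×1 + 7×0 = 35
Option 2: 17×0 + 10×2 + 8×3 + 7×1 = 51
Option 3: 17×2 + 10×3 + 8×2 + 7×2 = 94
Option 4: 17×3 + 10×0 + 8×0 + 7×3 = 72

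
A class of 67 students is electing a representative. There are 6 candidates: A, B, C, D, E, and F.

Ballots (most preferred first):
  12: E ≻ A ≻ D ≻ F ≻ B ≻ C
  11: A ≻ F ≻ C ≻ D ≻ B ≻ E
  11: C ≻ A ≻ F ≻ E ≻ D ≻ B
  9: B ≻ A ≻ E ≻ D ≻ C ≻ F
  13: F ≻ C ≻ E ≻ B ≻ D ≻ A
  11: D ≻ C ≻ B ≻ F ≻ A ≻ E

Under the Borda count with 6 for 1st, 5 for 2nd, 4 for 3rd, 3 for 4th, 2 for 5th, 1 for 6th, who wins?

A

A: 12×5 + 11×6 + 11×5 + 9×5 + 13×1 + 11×2 = 261
B: 12×2 + 11×2 + 11×1 + 9×6 + 13×3 + 11×4 = 194
C: 12×1 + 11×4 + 11×6 + 9×2 + 13×5 + 11×5 = 260
D: 12×4 + 11×3 + 11×2 + 9×3 + 13×2 + 11×6 = 222
E: 12×6 + 11×1 + 11×3 + 9×4 + 13×4 + 11×1 = 215
F: 12×3 + 11×5 + 11×4 + 9×1 + 13×6 + 11×3 = 255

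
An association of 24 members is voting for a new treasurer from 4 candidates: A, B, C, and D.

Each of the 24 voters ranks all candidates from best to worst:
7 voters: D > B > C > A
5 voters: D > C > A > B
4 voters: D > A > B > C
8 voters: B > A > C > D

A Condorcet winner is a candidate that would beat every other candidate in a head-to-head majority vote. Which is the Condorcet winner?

D vs A: 16–8
D vs B: 16–8
D vs C: 16–8
D beats every other candidate.

D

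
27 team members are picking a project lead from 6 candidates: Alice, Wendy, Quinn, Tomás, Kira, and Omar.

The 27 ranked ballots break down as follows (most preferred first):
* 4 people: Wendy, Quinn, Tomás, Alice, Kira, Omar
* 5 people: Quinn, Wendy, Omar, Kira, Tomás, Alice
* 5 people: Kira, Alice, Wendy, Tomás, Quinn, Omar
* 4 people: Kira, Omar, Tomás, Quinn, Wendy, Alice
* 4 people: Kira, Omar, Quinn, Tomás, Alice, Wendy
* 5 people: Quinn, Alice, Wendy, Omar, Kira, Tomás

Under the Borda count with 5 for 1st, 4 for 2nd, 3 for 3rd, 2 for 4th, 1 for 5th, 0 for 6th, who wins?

Quinn

Alice: 4×2 + 5×0 + 5×4 + 4×0 + 4×1 + 5×4 = 52
Wendy: 4×5 + 5×4 + 5×3 + 4×1 + 4×0 + 5×3 = 74
Quinn: 4×4 + 5×5 + 5×1 + 4×2 + 4×3 + 5×5 = 91
Tomás: 4×3 + 5×1 + 5×2 + 4×3 + 4×2 + 5×0 = 47
Kira: 4×1 + 5×2 + 5×5 + 4×5 + 4×5 + 5×1 = 84
Omar: 4×0 + 5×3 + 5×0 + 4×4 + 4×4 + 5×2 = 57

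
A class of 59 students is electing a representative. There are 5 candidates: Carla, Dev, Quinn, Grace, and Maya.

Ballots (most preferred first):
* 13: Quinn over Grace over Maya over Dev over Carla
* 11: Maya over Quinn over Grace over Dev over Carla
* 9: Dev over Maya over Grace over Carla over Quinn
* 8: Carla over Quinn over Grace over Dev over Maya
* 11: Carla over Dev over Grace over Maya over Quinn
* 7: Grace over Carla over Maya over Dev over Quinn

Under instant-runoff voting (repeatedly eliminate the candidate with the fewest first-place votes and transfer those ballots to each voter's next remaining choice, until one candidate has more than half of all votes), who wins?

Maya

Round 1: Carla 19, Dev 9, Quinn 13, Grace 7, Maya 11. Grace eliminated.
Round 2: Carla 26, Dev 9, Quinn 13, Maya 11. Dev eliminated.
Round 3: Carla 26, Quinn 13, Maya 20. Quinn eliminated.
Round 4: Carla 26, Maya 33. Maya has a majority (≥30).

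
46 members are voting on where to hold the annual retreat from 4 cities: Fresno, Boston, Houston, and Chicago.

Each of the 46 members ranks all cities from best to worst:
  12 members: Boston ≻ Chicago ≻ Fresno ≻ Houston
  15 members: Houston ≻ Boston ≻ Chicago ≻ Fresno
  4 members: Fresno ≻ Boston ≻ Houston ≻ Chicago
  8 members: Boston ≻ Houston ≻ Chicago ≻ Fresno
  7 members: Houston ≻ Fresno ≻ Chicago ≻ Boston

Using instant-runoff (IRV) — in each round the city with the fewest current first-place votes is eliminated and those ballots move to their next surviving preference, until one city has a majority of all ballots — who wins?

Round 1: Fresno 4, Boston 20, Houston 22, Chicago 0. Chicago eliminated.
Round 2: Fresno 4, Boston 20, Houston 22. Fresno eliminated.
Round 3: Boston 24, Houston 22. Boston has a majority (≥24).

Boston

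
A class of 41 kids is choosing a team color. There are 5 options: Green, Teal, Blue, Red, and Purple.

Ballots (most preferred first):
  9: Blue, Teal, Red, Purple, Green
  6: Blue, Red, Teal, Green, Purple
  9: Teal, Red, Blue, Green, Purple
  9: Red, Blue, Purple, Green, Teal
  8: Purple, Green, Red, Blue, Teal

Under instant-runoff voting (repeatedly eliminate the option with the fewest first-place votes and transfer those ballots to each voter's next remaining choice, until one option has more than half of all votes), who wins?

Round 1: Green 0, Teal 9, Blue 15, Red 9, Purple 8. Green eliminated.
Round 2: Teal 9, Blue 15, Red 9, Purple 8. Purple eliminated.
Round 3: Teal 9, Blue 15, Red 17. Teal eliminated.
Round 4: Blue 15, Red 26. Red has a majority (≥21).

Red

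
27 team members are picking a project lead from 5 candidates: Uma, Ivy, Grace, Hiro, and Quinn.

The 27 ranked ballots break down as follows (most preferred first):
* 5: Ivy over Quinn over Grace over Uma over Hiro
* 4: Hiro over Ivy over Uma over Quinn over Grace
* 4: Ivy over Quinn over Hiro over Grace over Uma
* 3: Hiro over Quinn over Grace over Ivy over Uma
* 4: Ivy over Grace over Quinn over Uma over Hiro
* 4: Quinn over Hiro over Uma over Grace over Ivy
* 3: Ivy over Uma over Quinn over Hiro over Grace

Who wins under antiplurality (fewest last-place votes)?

Quinn

Last-place votes: Uma 7, Ivy 4, Grace 7, Hiro 9, Quinn 0.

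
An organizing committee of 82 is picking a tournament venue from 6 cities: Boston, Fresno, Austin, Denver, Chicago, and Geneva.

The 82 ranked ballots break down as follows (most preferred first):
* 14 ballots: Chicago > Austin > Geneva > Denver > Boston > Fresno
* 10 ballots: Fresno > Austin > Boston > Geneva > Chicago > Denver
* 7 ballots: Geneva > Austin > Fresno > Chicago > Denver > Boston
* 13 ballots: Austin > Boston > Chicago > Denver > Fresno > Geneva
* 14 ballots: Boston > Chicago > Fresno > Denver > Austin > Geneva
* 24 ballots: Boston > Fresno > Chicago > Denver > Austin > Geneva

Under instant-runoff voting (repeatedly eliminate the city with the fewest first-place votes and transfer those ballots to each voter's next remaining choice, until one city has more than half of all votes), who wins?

Austin

Round 1: Boston 38, Fresno 10, Austin 13, Denver 0, Chicago 14, Geneva 7. Denver eliminated.
Round 2: Boston 38, Fresno 10, Austin 13, Chicago 14, Geneva 7. Geneva eliminated.
Round 3: Boston 38, Fresno 10, Austin 20, Chicago 14. Fresno eliminated.
Round 4: Boston 38, Austin 30, Chicago 14. Chicago eliminated.
Round 5: Boston 38, Austin 44. Austin has a majority (≥42).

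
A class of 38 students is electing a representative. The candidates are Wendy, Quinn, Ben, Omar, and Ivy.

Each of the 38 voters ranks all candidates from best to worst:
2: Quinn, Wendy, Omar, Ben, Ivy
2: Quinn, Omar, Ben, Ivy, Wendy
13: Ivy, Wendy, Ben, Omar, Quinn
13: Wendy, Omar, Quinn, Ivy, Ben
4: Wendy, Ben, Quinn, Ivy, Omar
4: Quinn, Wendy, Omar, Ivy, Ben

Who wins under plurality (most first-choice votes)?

Wendy

First-place votes: Wendy 17, Quinn 8, Ben 0, Omar 0, Ivy 13.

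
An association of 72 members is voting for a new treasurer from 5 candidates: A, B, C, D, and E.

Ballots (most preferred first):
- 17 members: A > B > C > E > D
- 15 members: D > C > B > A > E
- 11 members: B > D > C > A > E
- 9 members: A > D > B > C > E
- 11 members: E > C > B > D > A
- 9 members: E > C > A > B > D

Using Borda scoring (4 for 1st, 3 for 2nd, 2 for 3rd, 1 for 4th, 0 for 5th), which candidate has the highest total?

A: 17×4 + 15×1 + 11×1 + 9×4 + 11×0 + 9×2 = 148
B: 17×3 + 15×2 + 11×4 + 9×2 + 11×2 + 9×1 = 174
C: 17×2 + 15×3 + 11×2 + 9×1 + 11×3 + 9×3 = 170
D: 17×0 + 15×4 + 11×3 + 9×3 + 11×1 + 9×0 = 131
E: 17×1 + 15×0 + 11×0 + 9×0 + 11×4 + 9×4 = 97

B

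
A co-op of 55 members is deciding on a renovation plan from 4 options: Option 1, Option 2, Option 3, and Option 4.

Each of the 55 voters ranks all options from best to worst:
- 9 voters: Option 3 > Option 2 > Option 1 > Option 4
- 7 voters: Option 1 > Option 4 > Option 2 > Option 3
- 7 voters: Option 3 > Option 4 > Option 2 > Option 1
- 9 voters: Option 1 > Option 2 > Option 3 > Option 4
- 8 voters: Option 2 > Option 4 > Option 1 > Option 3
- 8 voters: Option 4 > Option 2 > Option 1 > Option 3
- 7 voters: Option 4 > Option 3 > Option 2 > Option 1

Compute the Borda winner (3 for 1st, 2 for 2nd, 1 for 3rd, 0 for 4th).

Option 1: 9×1 + 7×3 + 7×0 + 9×3 + 8×1 + 8×1 + 7×0 = 73
Option 2: 9×2 + 7×1 + 7×1 + 9×2 + 8×3 + 8×2 + 7×1 = 97
Option 3: 9×3 + 7×0 + 7×3 + 9×1 + 8×0 + 8×0 + 7×2 = 71
Option 4: 9×0 + 7×2 + 7×2 + 9×0 + 8×2 + 8×3 + 7×3 = 89

Option 2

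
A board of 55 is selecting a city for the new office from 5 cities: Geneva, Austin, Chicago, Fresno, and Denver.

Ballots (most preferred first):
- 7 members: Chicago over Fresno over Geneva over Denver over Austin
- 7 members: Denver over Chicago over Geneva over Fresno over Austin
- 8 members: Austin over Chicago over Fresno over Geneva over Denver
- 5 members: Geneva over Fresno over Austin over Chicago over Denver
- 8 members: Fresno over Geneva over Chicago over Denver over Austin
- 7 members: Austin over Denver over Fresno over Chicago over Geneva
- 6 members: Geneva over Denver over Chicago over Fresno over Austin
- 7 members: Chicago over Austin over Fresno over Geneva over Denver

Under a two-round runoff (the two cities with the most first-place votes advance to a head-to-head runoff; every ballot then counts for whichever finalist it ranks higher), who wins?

Chicago

Round 1 first-place votes: Geneva 11, Austin 15, Chicago 14, Fresno 8, Denver 7. Austin and Chicago advance.
Runoff: Austin is ranked above Chicago on 20 ballots, Chicago above Austin on 35.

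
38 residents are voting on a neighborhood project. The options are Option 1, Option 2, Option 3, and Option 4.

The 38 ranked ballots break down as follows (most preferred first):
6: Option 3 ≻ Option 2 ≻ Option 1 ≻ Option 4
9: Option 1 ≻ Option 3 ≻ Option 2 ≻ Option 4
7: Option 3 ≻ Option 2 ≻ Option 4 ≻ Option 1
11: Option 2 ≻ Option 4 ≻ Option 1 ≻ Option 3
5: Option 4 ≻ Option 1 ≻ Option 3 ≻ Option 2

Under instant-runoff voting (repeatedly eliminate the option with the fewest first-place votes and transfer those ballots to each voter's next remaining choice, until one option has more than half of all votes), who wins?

Option 1

Round 1: Option 1 9, Option 2 11, Option 3 13, Option 4 5. Option 4 eliminated.
Round 2: Option 1 14, Option 2 11, Option 3 13. Option 2 eliminated.
Round 3: Option 1 25, Option 3 13. Option 1 has a majority (≥20).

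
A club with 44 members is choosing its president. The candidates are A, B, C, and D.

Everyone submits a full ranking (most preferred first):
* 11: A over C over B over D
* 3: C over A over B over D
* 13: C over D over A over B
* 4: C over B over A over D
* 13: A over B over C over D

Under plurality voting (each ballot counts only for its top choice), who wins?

First-place votes: A 24, B 0, C 20, D 0.

A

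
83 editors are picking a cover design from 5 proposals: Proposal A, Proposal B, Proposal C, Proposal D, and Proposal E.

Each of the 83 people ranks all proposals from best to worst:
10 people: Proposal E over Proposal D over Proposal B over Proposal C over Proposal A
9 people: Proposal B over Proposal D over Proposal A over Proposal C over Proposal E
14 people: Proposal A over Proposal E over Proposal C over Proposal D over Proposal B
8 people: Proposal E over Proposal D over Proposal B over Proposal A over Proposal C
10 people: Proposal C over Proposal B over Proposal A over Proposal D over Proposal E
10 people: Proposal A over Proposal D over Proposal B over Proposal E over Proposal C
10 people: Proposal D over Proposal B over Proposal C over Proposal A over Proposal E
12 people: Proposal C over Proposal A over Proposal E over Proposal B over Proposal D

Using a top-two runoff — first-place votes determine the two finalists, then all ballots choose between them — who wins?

Proposal C

Round 1 first-place votes: Proposal A 24, Proposal B 9, Proposal C 22, Proposal D 10, Proposal E 18. Proposal A and Proposal C advance.
Runoff: Proposal A is ranked above Proposal C on 41 ballots, Proposal C above Proposal A on 42.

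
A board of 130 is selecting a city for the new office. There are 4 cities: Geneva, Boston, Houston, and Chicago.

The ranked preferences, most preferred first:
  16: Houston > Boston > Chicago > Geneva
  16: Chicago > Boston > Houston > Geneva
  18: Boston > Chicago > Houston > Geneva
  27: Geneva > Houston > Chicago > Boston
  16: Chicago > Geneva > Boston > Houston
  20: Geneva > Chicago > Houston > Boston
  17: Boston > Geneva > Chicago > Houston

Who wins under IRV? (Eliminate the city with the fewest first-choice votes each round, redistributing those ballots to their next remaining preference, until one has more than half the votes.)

Round 1: Geneva 47, Boston 35, Houston 16, Chicago 32. Houston eliminated.
Round 2: Geneva 47, Boston 51, Chicago 32. Chicago eliminated.
Round 3: Geneva 63, Boston 67. Boston has a majority (≥66).

Boston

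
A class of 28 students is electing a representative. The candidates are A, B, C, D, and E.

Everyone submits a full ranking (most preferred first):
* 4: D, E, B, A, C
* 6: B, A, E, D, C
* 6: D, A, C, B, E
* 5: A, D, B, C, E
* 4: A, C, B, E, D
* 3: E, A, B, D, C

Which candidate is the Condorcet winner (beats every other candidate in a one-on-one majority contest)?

A

A vs B: 18–10
A vs C: 28–0
A vs D: 18–10
A vs E: 21–7
A beats every other candidate.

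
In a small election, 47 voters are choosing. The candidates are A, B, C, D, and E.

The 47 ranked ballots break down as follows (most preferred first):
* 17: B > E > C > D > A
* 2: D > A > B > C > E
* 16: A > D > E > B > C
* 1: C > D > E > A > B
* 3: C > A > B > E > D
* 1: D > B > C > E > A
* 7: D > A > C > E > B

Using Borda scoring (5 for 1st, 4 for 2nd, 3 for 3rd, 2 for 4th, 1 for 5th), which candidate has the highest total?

A: 17×1 + 2×4 + 16×5 + 1×2 + 3×4 + 1×1 + 7×4 = 148
B: 17×5 + 2×3 + 16×2 + 1×1 + 3×3 + 1×4 + 7×1 = 144
C: 17×3 + 2×2 + 16×1 + 1×5 + 3×5 + 1×3 + 7×3 = 115
D: 17×2 + 2×5 + 16×4 + 1×4 + 3×1 + 1×5 + 7×5 = 155
E: 17×4 + 2×1 + 16×3 + 1×3 + 3×2 + 1×2 + 7×2 = 143

D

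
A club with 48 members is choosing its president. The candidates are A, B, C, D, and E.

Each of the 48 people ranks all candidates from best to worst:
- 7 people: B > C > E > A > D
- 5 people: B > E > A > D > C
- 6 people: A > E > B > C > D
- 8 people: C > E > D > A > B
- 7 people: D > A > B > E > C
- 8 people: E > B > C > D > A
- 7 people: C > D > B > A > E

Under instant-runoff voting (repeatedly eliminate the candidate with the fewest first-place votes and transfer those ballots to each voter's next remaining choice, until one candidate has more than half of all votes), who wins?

Round 1: A 6, B 12, C 15, D 7, E 8. A eliminated.
Round 2: B 12, C 15, D 7, E 14. D eliminated.
Round 3: B 19, C 15, E 14. E eliminated.
Round 4: B 33, C 15. B has a majority (≥25).

B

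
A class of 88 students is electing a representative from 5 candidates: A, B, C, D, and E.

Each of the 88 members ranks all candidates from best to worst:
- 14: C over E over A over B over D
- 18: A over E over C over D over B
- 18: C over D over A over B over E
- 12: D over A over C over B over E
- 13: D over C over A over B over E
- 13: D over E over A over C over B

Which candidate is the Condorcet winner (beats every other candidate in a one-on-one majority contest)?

C

C vs A: 45–43
C vs B: 88–0
C vs D: 50–38
C vs E: 57–31
C beats every other candidate.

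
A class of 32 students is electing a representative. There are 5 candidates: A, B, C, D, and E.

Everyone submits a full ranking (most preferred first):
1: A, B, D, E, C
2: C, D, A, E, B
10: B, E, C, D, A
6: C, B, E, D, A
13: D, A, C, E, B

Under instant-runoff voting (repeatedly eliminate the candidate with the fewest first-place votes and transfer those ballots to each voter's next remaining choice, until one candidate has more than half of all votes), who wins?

Round 1: A 1, B 10, C 8, D 13, E 0. E eliminated.
Round 2: A 1, B 10, C 8, D 13. A eliminated.
Round 3: B 11, C 8, D 13. C eliminated.
Round 4: B 17, D 15. B has a majority (≥17).

B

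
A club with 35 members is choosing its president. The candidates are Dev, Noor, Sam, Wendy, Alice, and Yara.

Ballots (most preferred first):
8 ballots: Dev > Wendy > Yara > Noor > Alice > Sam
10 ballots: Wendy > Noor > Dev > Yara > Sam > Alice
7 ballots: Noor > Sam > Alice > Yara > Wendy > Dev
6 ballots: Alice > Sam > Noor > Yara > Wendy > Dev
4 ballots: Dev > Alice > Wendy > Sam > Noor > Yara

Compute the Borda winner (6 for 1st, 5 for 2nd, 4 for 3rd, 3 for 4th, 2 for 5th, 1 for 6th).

Dev: 8×6 + 10×4 + 7×1 + 6×1 + 4×6 = 125
Noor: 8×3 + 10×5 + 7×6 + 6×4 + 4×2 = 148
Sam: 8×1 + 10×2 + 7×5 + 6×5 + 4×3 = 105
Wendy: 8×5 + 10×6 + 7×2 + 6×2 + 4×4 = 142
Alice: 8×2 + 10×1 + 7×4 + 6×6 + 4×5 = 110
Yara: 8×4 + 10×3 + 7×3 + 6×3 + 4×1 = 105

Noor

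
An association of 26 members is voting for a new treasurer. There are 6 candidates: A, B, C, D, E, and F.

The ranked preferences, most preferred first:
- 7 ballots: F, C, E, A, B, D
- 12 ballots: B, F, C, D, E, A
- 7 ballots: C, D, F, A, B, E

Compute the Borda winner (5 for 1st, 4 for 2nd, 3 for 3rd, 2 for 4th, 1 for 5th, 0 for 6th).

A: 7×2 + 12×0 + 7×2 = 28
B: 7×1 + 12×5 + 7×1 = 74
C: 7×4 + 12×3 + 7×5 = 99
D: 7×0 + 12×2 + 7×4 = 52
E: 7×3 + 12×1 + 7×0 = 33
F: 7×5 + 12×4 + 7×3 = 104

F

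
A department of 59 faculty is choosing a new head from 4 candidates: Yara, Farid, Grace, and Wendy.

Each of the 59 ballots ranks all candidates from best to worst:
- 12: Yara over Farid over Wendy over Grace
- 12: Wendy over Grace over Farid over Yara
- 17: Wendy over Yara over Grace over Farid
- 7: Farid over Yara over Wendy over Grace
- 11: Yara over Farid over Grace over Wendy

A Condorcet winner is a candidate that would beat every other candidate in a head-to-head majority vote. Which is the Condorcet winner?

Yara

Yara vs Farid: 40–19
Yara vs Grace: 47–12
Yara vs Wendy: 30–29
Yara beats every other candidate.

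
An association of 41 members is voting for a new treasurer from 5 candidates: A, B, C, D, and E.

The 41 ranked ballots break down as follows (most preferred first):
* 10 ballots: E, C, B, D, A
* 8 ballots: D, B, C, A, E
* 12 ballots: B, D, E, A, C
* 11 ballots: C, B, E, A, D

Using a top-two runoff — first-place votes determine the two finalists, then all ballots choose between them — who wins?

C

Round 1 first-place votes: A 0, B 12, C 11, D 8, E 10. B and C advance.
Runoff: B is ranked above C on 20 ballots, C above B on 21.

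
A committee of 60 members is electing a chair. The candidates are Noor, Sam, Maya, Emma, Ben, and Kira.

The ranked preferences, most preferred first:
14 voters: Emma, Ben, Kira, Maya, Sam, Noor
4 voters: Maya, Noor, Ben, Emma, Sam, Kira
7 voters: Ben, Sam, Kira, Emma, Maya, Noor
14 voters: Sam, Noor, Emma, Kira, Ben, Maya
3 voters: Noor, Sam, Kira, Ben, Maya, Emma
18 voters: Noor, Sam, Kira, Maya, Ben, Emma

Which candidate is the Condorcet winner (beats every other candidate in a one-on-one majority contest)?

Sam vs Noor: 35–25
Sam vs Maya: 42–18
Sam vs Emma: 42–18
Sam vs Ben: 35–25
Sam vs Kira: 46–14
Sam beats every other candidate.

Sam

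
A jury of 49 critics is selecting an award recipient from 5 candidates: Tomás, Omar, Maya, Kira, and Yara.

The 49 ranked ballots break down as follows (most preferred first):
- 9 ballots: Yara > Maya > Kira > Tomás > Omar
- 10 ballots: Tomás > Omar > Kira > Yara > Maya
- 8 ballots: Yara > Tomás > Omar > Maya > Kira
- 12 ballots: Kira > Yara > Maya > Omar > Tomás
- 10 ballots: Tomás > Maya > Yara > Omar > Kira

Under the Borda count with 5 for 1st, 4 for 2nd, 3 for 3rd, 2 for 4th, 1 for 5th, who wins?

Tomás: 9×2 + 10×5 + 8×4 + 12×1 + 10×5 = 162
Omar: 9×1 + 10×4 + 8×3 + 12×2 + 10×2 = 117
Maya: 9×4 + 10×1 + 8×2 + 12×3 + 10×4 = 138
Kira: 9×3 + 10×3 + 8×1 + 12×5 + 10×1 = 135
Yara: 9×5 + 10×2 + 8×5 + 12×4 + 10×3 = 183

Yara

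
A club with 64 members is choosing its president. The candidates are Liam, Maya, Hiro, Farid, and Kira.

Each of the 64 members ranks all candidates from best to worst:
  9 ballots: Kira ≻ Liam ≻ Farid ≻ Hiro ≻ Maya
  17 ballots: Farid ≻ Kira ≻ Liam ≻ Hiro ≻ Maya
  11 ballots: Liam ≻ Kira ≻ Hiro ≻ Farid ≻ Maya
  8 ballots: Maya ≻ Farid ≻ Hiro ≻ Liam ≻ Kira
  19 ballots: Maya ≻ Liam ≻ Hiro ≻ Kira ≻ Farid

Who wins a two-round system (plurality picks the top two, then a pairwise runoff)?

Round 1 first-place votes: Liam 11, Maya 27, Hiro 0, Farid 17, Kira 9. Maya and Farid advance.
Runoff: Maya is ranked above Farid on 27 ballots, Farid above Maya on 37.

Farid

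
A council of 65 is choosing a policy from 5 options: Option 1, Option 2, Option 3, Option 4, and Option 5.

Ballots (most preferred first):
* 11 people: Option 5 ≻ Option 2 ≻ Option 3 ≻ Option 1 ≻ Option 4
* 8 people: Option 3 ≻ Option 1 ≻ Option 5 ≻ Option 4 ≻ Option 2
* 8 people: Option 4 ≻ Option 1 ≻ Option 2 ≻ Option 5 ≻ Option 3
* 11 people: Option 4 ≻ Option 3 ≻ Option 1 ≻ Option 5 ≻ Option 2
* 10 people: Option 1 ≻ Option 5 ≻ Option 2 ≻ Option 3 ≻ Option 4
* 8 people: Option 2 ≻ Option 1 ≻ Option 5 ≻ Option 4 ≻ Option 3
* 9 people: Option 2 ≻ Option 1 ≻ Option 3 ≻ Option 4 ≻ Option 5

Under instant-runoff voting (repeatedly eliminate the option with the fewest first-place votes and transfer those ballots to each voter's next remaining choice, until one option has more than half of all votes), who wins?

Round 1: Option 1 10, Option 2 17, Option 3 8, Option 4 19, Option 5 11. Option 3 eliminated.
Round 2: Option 1 18, Option 2 17, Option 4 19, Option 5 11. Option 5 eliminated.
Round 3: Option 1 18, Option 2 28, Option 4 19. Option 1 eliminated.
Round 4: Option 2 38, Option 4 27. Option 2 has a majority (≥33).

Option 2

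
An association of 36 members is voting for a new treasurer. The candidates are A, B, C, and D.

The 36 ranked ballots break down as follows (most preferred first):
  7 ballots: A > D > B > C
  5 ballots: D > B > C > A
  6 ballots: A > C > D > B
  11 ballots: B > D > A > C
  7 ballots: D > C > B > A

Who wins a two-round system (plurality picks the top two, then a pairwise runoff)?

D

Round 1 first-place votes: A 13, B 11, C 0, D 12. A and D advance.
Runoff: A is ranked above D on 13 ballots, D above A on 23.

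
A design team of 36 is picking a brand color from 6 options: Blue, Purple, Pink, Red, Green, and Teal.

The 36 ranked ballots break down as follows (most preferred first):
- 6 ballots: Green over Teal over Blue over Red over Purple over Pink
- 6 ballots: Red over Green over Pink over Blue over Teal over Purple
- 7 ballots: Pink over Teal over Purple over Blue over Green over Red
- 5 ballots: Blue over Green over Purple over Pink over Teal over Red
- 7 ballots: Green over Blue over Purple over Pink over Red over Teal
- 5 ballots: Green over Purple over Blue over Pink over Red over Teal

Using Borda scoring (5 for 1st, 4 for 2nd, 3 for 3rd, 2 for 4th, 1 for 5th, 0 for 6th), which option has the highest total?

Green

Blue: 6×3 + 6×2 + 7×2 + 5×5 + 7×4 + 5×3 = 112
Purple: 6×1 + 6×0 + 7×3 + 5×3 + 7×3 + 5×4 = 83
Pink: 6×0 + 6×3 + 7×5 + 5×2 + 7×2 + 5×2 = 87
Red: 6×2 + 6×5 + 7×0 + 5×0 + 7×1 + 5×1 = 54
Green: 6×5 + 6×4 + 7×1 + 5×4 + 7×5 + 5×5 = 141
Teal: 6×4 + 6×1 + 7×4 + 5×1 + 7×0 + 5×0 = 63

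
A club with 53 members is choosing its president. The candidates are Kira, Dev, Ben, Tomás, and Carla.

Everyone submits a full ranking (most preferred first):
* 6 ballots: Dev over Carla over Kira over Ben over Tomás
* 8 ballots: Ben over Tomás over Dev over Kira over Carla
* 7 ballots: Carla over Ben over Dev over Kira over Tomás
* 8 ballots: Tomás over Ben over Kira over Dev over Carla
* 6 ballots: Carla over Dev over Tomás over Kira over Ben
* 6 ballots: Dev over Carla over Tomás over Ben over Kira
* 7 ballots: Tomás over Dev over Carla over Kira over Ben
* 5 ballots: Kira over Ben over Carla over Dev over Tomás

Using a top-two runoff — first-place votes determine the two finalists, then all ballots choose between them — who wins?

Round 1 first-place votes: Kira 5, Dev 12, Ben 8, Tomás 15, Carla 13. Tomás and Carla advance.
Runoff: Tomás is ranked above Carla on 23 ballots, Carla above Tomás on 30.

Carla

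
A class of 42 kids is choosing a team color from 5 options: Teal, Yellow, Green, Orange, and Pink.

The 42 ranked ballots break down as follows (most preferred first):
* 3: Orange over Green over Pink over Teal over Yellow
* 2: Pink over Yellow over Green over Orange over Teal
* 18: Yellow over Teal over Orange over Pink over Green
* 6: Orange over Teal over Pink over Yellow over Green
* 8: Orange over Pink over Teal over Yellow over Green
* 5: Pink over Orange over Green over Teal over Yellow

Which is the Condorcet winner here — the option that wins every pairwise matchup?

Orange vs Teal: 24–18
Orange vs Yellow: 22–20
Orange vs Green: 40–2
Orange vs Pink: 35–7
Orange beats every other option.

Orange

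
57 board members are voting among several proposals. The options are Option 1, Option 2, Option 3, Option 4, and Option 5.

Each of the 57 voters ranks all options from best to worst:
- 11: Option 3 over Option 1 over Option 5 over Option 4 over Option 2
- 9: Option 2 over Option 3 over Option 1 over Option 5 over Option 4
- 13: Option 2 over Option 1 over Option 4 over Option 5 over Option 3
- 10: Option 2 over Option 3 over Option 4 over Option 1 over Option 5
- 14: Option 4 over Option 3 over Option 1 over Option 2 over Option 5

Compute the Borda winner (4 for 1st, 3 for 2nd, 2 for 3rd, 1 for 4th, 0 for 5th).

Option 3

Option 1: 11×3 + 9×2 + 13×3 + 10×1 + 14×2 = 128
Option 2: 11×0 + 9×4 + 13×4 + 10×4 + 14×1 = 142
Option 3: 11×4 + 9×3 + 13×0 + 10×3 + 14×3 = 143
Option 4: 11×1 + 9×0 + 13×2 + 10×2 + 14×4 = 113
Option 5: 11×2 + 9×1 + 13×1 + 10×0 + 14×0 = 44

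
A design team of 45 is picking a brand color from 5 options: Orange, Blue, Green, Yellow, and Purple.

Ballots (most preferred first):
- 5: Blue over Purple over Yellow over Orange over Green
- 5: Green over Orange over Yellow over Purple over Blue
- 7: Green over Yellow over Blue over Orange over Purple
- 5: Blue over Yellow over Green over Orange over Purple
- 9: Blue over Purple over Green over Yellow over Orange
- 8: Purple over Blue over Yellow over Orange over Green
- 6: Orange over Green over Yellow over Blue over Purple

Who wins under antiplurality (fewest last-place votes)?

Yellow

Last-place votes: Orange 9, Blue 5, Green 13, Yellow 0, Purple 18.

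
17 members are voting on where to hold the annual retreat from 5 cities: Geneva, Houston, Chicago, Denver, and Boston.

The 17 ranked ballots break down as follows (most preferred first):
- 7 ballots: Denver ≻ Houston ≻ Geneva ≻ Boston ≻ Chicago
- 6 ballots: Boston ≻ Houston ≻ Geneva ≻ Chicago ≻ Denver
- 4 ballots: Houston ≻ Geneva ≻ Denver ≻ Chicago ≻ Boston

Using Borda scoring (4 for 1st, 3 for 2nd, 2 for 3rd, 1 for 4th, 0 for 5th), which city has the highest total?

Geneva: 7×2 + 6×2 + 4×3 = 38
Houston: 7×3 + 6×3 + 4×4 = 55
Chicago: 7×0 + 6×1 + 4×1 = 10
Denver: 7×4 + 6×0 + 4×2 = 36
Boston: 7×1 + 6×4 + 4×0 = 31

Houston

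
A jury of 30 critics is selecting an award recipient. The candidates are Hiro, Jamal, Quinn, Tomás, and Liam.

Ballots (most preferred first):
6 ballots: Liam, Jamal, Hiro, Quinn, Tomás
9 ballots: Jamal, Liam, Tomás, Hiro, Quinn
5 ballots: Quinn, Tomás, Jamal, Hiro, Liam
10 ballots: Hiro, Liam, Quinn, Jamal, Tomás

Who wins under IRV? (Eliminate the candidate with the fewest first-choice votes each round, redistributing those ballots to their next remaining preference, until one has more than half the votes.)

Round 1: Hiro 10, Jamal 9, Quinn 5, Tomás 0, Liam 6. Tomás eliminated.
Round 2: Hiro 10, Jamal 9, Quinn 5, Liam 6. Quinn eliminated.
Round 3: Hiro 10, Jamal 14, Liam 6. Liam eliminated.
Round 4: Hiro 10, Jamal 20. Jamal has a majority (≥16).

Jamal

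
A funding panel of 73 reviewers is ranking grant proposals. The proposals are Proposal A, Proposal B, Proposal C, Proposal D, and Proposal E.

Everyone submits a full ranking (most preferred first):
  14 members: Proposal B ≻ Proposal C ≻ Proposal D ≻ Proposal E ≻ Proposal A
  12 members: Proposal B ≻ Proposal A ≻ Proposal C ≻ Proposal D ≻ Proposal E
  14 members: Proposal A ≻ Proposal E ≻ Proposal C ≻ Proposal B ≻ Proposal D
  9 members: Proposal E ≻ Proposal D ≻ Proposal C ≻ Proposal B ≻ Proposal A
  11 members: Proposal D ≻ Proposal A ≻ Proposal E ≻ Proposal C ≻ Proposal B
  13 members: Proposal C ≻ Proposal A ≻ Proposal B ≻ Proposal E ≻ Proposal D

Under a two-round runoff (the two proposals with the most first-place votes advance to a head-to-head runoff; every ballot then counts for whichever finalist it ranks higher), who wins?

Proposal A

Round 1 first-place votes: Proposal A 14, Proposal B 26, Proposal C 13, Proposal D 11, Proposal E 9. Proposal B and Proposal A advance.
Runoff: Proposal B is ranked above Proposal A on 35 ballots, Proposal A above Proposal B on 38.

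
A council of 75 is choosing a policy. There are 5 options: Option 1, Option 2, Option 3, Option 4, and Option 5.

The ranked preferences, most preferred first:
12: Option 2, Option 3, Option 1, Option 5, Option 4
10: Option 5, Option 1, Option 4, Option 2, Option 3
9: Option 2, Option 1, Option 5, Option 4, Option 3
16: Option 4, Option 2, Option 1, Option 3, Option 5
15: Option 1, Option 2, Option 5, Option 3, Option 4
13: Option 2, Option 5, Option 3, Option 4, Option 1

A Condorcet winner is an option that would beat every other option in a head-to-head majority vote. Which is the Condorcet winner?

Option 2 vs Option 1: 50–25
Option 2 vs Option 3: 75–0
Option 2 vs Option 4: 49–26
Option 2 vs Option 5: 65–10
Option 2 beats every other option.

Option 2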